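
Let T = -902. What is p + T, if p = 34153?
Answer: 33251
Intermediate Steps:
p + T = 34153 - 902 = 33251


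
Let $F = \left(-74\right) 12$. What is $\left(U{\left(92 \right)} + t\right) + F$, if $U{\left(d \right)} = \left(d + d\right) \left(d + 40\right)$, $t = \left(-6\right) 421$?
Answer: $20874$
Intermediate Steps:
$F = -888$
$t = -2526$
$U{\left(d \right)} = 2 d \left(40 + d\right)$
$\left(U{\left(92 \right)} + t\right) + F = \left(2 \cdot 92 \left(40 + 92\right) - 2526\right) - 888 = \left(2 \cdot 92 \cdot 132 - 2526\right) - 888 = \left(24288 - 2526\right) - 888 = 21762 - 888 = 20874$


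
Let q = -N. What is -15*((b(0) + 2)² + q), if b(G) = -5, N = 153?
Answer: 2160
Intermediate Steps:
q = -153 (q = -1*153 = -153)
-15*((b(0) + 2)² + q) = -15*((-5 + 2)² - 153) = -15*((-3)² - 153) = -15*(9 - 153) = -15*(-144) = 2160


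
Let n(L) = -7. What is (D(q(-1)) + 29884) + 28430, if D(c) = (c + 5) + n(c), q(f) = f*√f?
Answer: 58312 - I ≈ 58312.0 - 1.0*I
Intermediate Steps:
q(f) = f^(3/2)
D(c) = -2 + c (D(c) = (c + 5) - 7 = (5 + c) - 7 = -2 + c)
(D(q(-1)) + 29884) + 28430 = ((-2 + (-1)^(3/2)) + 29884) + 28430 = ((-2 - I) + 29884) + 28430 = (29882 - I) + 28430 = 58312 - I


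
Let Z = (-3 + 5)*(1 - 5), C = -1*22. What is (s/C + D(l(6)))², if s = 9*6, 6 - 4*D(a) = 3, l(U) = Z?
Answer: 5625/1936 ≈ 2.9055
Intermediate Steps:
C = -22
Z = -8 (Z = 2*(-4) = -8)
l(U) = -8
D(a) = ¾ (D(a) = 3/2 - ¼*3 = 3/2 - ¾ = ¾)
s = 54
(s/C + D(l(6)))² = (54/(-22) + ¾)² = (54*(-1/22) + ¾)² = (-27/11 + ¾)² = (-75/44)² = 5625/1936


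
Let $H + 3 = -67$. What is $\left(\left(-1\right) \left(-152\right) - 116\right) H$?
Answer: $-2520$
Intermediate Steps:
$H = -70$ ($H = -3 - 67 = -70$)
$\left(\left(-1\right) \left(-152\right) - 116\right) H = \left(\left(-1\right) \left(-152\right) - 116\right) \left(-70\right) = \left(152 - 116\right) \left(-70\right) = 36 \left(-70\right) = -2520$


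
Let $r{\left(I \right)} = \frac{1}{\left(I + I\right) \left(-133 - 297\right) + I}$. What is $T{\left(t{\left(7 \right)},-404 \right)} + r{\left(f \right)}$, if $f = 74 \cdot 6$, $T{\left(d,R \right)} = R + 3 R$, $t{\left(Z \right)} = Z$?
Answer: $- \frac{616335937}{381396} \approx -1616.0$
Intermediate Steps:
$T{\left(d,R \right)} = 4 R$
$f = 444$
$r{\left(I \right)} = - \frac{1}{859 I}$ ($r{\left(I \right)} = \frac{1}{2 I \left(-430\right) + I} = \frac{1}{- 860 I + I} = \frac{1}{\left(-859\right) I} = - \frac{1}{859 I}$)
$T{\left(t{\left(7 \right)},-404 \right)} + r{\left(f \right)} = 4 \left(-404\right) - \frac{1}{859 \cdot 444} = -1616 - \frac{1}{381396} = - \frac{616335937}{381396}$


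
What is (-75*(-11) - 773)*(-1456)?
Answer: -75712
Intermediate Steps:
(-75*(-11) - 773)*(-1456) = (825 - 773)*(-1456) = 52*(-1456) = -75712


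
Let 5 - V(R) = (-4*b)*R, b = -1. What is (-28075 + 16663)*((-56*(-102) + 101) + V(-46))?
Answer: -68494824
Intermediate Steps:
V(R) = 5 - 4*R (V(R) = 5 - (-4*(-1))*R = 5 - 4*R)
(-28075 + 16663)*((-56*(-102) + 101) + V(-46)) = (-28075 + 16663)*((-56*(-102) + 101) + (5 - 4*(-46))) = -11412*((5712 + 101) + (5 + 184)) = -11412*(5813 + 189) = -11412*6002 = -68494824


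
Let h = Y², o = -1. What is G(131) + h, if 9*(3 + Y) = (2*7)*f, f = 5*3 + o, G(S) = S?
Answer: 39172/81 ≈ 483.60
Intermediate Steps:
f = 14 (f = 5*3 - 1 = 15 - 1 = 14)
Y = 169/9 (Y = -3 + ((2*7)*14)/9 = -3 + (14*14)/9 = -3 + (⅑)*196 = -3 + 196/9 = 169/9 ≈ 18.778)
h = 28561/81 (h = (169/9)² = 28561/81 ≈ 352.60)
G(131) + h = 131 + 28561/81 = 39172/81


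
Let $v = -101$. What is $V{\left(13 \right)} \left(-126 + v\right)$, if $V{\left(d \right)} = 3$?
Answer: $-681$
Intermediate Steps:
$V{\left(13 \right)} \left(-126 + v\right) = 3 \left(-126 - 101\right) = 3 \left(-227\right) = -681$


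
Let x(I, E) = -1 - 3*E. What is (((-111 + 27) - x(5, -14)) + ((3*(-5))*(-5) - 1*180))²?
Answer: 52900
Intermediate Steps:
(((-111 + 27) - x(5, -14)) + ((3*(-5))*(-5) - 1*180))² = (((-111 + 27) - (-1 - 3*(-14))) + ((3*(-5))*(-5) - 1*180))² = ((-84 - (-1 + 42)) + (-15*(-5) - 180))² = ((-84 - 1*41) + (75 - 180))² = ((-84 - 41) - 105)² = (-125 - 105)² = (-230)² = 52900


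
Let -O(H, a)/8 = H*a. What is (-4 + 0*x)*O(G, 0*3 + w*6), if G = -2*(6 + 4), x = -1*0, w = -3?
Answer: 11520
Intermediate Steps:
x = 0
G = -20 (G = -2*10 = -20)
O(H, a) = -8*H*a
(-4 + 0*x)*O(G, 0*3 + w*6) = (-4 + 0*0)*(-8*(-20)*(0*3 - 3*6)) = (-4 + 0)*(-8*(-20)*(0 - 18)) = -(-32)*(-20)*(-18) = -4*(-2880) = 11520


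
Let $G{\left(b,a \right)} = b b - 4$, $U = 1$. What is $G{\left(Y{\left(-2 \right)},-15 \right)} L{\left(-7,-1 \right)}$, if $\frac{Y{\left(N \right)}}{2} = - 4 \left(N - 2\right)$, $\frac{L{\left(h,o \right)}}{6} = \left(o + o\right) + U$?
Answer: $-6120$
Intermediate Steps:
$L{\left(h,o \right)} = 6 + 12 o$ ($L{\left(h,o \right)} = 6 \left(\left(o + o\right) + 1\right) = 6 \left(2 o + 1\right) = 6 \left(1 + 2 o\right) = 6 + 12 o$)
$Y{\left(N \right)} = 16 - 8 N$ ($Y{\left(N \right)} = 2 \left(- 4 \left(N - 2\right)\right) = 2 \left(- 4 \left(-2 + N\right)\right) = 2 \left(8 - 4 N\right) = 16 - 8 N$)
$G{\left(b,a \right)} = -4 + b^{2}$ ($G{\left(b,a \right)} = b^{2} - 4 = -4 + b^{2}$)
$G{\left(Y{\left(-2 \right)},-15 \right)} L{\left(-7,-1 \right)} = \left(-4 + \left(16 - -16\right)^{2}\right) \left(6 + 12 \left(-1\right)\right) = \left(-4 + \left(16 + 16\right)^{2}\right) \left(6 - 12\right) = \left(-4 + 32^{2}\right) \left(-6\right) = \left(-4 + 1024\right) \left(-6\right) = 1020 \left(-6\right) = -6120$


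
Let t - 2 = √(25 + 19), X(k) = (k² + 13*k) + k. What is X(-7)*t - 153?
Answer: -251 - 98*√11 ≈ -576.03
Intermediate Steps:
X(k) = k² + 14*k
t = 2 + 2*√11 (t = 2 + √(25 + 19) = 2 + √44 = 2 + 2*√11 ≈ 8.6333)
X(-7)*t - 153 = (-7*(14 - 7))*(2 + 2*√11) - 153 = (-7*7)*(2 + 2*√11) - 153 = -49*(2 + 2*√11) - 153 = (-98 - 98*√11) - 153 = -251 - 98*√11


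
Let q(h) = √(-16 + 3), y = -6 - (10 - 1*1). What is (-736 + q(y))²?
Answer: (736 - I*√13)² ≈ 5.4168e+5 - 5307.0*I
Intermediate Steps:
y = -15 (y = -6 - (10 - 1) = -6 - 1*9 = -6 - 9 = -15)
q(h) = I*√13 (q(h) = √(-13) = I*√13)
(-736 + q(y))² = (-736 + I*√13)²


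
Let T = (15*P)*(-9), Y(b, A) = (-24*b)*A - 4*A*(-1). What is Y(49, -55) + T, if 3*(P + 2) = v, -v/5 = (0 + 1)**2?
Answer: 64955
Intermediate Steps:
v = -5 (v = -5*(0 + 1)**2 = -5*1**2 = -5*1 = -5)
P = -11/3 (P = -2 + (1/3)*(-5) = -2 - 5/3 = -11/3 ≈ -3.6667)
Y(b, A) = 4*A - 24*A*b (Y(b, A) = -24*A*b + 4*A = 4*A - 24*A*b)
T = 495 (T = (15*(-11/3))*(-9) = -55*(-9) = 495)
Y(49, -55) + T = 4*(-55)*(1 - 6*49) + 495 = 4*(-55)*(1 - 294) + 495 = 4*(-55)*(-293) + 495 = 64460 + 495 = 64955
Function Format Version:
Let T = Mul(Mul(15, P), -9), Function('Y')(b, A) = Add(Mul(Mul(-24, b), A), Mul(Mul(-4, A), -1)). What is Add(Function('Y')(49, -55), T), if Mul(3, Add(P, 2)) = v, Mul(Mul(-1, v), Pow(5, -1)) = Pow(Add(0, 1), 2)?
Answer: 64955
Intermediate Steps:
v = -5 (v = Mul(-5, Pow(Add(0, 1), 2)) = Mul(-5, Pow(1, 2)) = Mul(-5, 1) = -5)
P = Rational(-11, 3) (P = Add(-2, Mul(Rational(1, 3), -5)) = Add(-2, Rational(-5, 3)) = Rational(-11, 3) ≈ -3.6667)
Function('Y')(b, A) = Add(Mul(4, A), Mul(-24, A, b)) (Function('Y')(b, A) = Add(Mul(-24, A, b), Mul(4, A)) = Add(Mul(4, A), Mul(-24, A, b)))
T = 495 (T = Mul(Mul(15, Rational(-11, 3)), -9) = Mul(-55, -9) = 495)
Add(Function('Y')(49, -55), T) = Add(Mul(4, -55, Add(1, Mul(-6, 49))), 495) = Add(Mul(4, -55, Add(1, -294)), 495) = Add(Mul(4, -55, -293), 495) = Add(64460, 495) = 64955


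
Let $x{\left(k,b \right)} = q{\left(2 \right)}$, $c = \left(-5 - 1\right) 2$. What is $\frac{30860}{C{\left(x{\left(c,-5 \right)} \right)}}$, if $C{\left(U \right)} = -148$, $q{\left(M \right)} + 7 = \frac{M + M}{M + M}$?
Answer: $- \frac{7715}{37} \approx -208.51$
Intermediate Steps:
$c = -12$ ($c = \left(-6\right) 2 = -12$)
$q{\left(M \right)} = -6$ ($q{\left(M \right)} = -7 + \frac{M + M}{M + M} = -7 + \frac{2 M}{2 M} = -7 + 2 M \frac{1}{2 M} = -7 + 1 = -6$)
$x{\left(k,b \right)} = -6$
$\frac{30860}{C{\left(x{\left(c,-5 \right)} \right)}} = \frac{30860}{-148} = 30860 \left(- \frac{1}{148}\right) = - \frac{7715}{37}$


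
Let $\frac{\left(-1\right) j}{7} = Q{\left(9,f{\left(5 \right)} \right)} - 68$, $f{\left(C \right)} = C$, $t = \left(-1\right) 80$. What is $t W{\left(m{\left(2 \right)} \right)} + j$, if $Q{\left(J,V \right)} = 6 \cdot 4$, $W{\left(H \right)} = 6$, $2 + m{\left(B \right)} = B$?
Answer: $-172$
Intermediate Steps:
$m{\left(B \right)} = -2 + B$
$t = -80$
$Q{\left(J,V \right)} = 24$
$j = 308$ ($j = - 7 \left(24 - 68\right) = \left(-7\right) \left(-44\right) = 308$)
$t W{\left(m{\left(2 \right)} \right)} + j = \left(-80\right) 6 + 308 = -480 + 308 = -172$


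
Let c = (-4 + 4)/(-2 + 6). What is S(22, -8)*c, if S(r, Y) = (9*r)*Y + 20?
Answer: 0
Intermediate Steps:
S(r, Y) = 20 + 9*Y*r (S(r, Y) = 9*Y*r + 20 = 20 + 9*Y*r)
c = 0 (c = 0/4 = 0*(¼) = 0)
S(22, -8)*c = (20 + 9*(-8)*22)*0 = (20 - 1584)*0 = -1564*0 = 0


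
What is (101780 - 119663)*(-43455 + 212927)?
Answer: -3030667776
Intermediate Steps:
(101780 - 119663)*(-43455 + 212927) = -17883*169472 = -3030667776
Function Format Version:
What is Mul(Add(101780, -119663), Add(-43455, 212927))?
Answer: -3030667776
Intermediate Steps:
Mul(Add(101780, -119663), Add(-43455, 212927)) = Mul(-17883, 169472) = -3030667776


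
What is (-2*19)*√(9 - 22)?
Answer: -38*I*√13 ≈ -137.01*I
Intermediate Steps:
(-2*19)*√(9 - 22) = -38*I*√13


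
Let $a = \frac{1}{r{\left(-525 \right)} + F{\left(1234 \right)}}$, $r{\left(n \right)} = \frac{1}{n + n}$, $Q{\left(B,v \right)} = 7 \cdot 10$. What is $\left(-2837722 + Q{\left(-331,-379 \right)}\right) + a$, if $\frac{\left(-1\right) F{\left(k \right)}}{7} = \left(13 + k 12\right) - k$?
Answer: $- \frac{283380559110102}{99864451} \approx -2.8377 \cdot 10^{6}$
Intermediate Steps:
$F{\left(k \right)} = -91 - 77 k$ ($F{\left(k \right)} = - 7 \left(\left(13 + k 12\right) - k\right) = - 7 \left(\left(13 + 12 k\right) - k\right) = - 7 \left(13 + 11 k\right) = -91 - 77 k$)
$Q{\left(B,v \right)} = 70$
$r{\left(n \right)} = \frac{1}{2 n}$
$a = - \frac{1050}{99864451}$ ($a = \frac{1}{\frac{1}{2 \left(-525\right)} - 95109} = \frac{1}{\frac{1}{2} \left(- \frac{1}{525}\right) - 95109} = \frac{1}{- \frac{1}{1050} - 95109} = \frac{1}{- \frac{99864451}{1050}} = - \frac{1050}{99864451} \approx -1.0514 \cdot 10^{-5}$)
$\left(-2837722 + Q{\left(-331,-379 \right)}\right) + a = \left(-2837722 + 70\right) - \frac{1050}{99864451} = -2837652 - \frac{1050}{99864451} = - \frac{283380559110102}{99864451}$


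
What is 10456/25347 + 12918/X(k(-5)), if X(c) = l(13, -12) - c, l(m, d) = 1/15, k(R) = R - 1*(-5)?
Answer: 4911498646/25347 ≈ 1.9377e+5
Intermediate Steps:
k(R) = 5 + R (k(R) = R + 5 = 5 + R)
l(m, d) = 1/15
X(c) = 1/15 - c
10456/25347 + 12918/X(k(-5)) = 10456/25347 + 12918/(1/15 - (5 - 5)) = 10456*(1/25347) + 12918/(1/15 - 1*0) = 10456/25347 + 12918/(1/15 + 0) = 10456/25347 + 12918/(1/15) = 10456/25347 + 12918*15 = 10456/25347 + 193770 = 4911498646/25347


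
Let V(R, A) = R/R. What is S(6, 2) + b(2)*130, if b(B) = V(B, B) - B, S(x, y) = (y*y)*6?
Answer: -106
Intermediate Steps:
V(R, A) = 1
S(x, y) = 6*y² (S(x, y) = y²*6 = 6*y²)
b(B) = 1 - B
S(6, 2) + b(2)*130 = 6*2² + (1 - 1*2)*130 = 6*4 + (1 - 2)*130 = 24 - 1*130 = 24 - 130 = -106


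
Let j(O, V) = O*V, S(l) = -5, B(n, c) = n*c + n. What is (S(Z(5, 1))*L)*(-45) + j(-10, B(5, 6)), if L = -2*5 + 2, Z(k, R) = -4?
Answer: -2150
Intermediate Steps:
B(n, c) = n + c*n (B(n, c) = c*n + n = n + c*n)
L = -8 (L = -10 + 2 = -8)
(S(Z(5, 1))*L)*(-45) + j(-10, B(5, 6)) = -5*(-8)*(-45) - 50*(1 + 6) = 40*(-45) - 50*7 = -1800 - 10*35 = -1800 - 350 = -2150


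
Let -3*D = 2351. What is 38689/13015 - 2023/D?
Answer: 169945874/30598265 ≈ 5.5541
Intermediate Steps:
D = -2351/3 (D = -⅓*2351 = -2351/3 ≈ -783.67)
38689/13015 - 2023/D = 38689/13015 - 2023/(-2351/3) = 38689*(1/13015) - 2023*(-3/2351) = 38689/13015 + 6069/2351 = 169945874/30598265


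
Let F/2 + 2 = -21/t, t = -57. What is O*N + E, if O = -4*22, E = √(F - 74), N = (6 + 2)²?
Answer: -5632 + 2*I*√6973/19 ≈ -5632.0 + 8.7899*I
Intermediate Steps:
N = 64 (N = 8² = 64)
F = -62/19 (F = -4 + 2*(-21/(-57)) = -4 + 2*(-21*(-1/57)) = -4 + 2*(7/19) = -4 + 14/19 = -62/19 ≈ -3.2632)
E = 2*I*√6973/19 (E = √(-62/19 - 74) = √(-1468/19) = 2*I*√6973/19 ≈ 8.7899*I)
O = -88
O*N + E = -88*64 + 2*I*√6973/19 = -5632 + 2*I*√6973/19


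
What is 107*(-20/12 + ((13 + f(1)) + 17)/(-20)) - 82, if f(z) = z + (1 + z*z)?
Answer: -26213/60 ≈ -436.88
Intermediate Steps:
f(z) = 1 + z + z**2 (f(z) = z + (1 + z**2) = 1 + z + z**2)
107*(-20/12 + ((13 + f(1)) + 17)/(-20)) - 82 = 107*(-20/12 + ((13 + (1 + 1 + 1**2)) + 17)/(-20)) - 82 = 107*(-20*1/12 + ((13 + (1 + 1 + 1)) + 17)*(-1/20)) - 82 = 107*(-5/3 + ((13 + 3) + 17)*(-1/20)) - 82 = 107*(-5/3 + (16 + 17)*(-1/20)) - 82 = 107*(-5/3 + 33*(-1/20)) - 82 = 107*(-5/3 - 33/20) - 82 = 107*(-199/60) - 82 = -21293/60 - 82 = -26213/60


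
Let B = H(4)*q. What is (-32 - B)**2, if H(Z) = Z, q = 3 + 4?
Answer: 3600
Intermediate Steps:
q = 7
B = 28 (B = 4*7 = 28)
(-32 - B)**2 = (-32 - 1*28)**2 = (-32 - 28)**2 = (-60)**2 = 3600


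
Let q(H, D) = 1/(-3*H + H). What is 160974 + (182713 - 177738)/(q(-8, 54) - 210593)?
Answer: 542399720738/3369487 ≈ 1.6097e+5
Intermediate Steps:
q(H, D) = -1/(2*H) (q(H, D) = 1/(-2*H) = -1/(2*H))
160974 + (182713 - 177738)/(q(-8, 54) - 210593) = 160974 + (182713 - 177738)/(-½/(-8) - 210593) = 160974 + 4975/(-½*(-⅛) - 210593) = 160974 + 4975/(1/16 - 210593) = 160974 + 4975/(-3369487/16) = 160974 + 4975*(-16/3369487) = 160974 - 79600/3369487 = 542399720738/3369487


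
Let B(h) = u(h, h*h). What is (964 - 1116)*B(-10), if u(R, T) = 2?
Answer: -304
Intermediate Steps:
B(h) = 2
(964 - 1116)*B(-10) = (964 - 1116)*2 = -152*2 = -304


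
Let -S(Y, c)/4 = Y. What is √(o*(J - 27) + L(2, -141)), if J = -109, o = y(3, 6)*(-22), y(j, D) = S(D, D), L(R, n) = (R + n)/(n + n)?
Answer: I*√5710420194/282 ≈ 267.97*I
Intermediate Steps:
S(Y, c) = -4*Y
L(R, n) = (R + n)/(2*n) (L(R, n) = (R + n)/((2*n)) = (R + n)*(1/(2*n)) = (R + n)/(2*n))
y(j, D) = -4*D
o = 528 (o = -4*6*(-22) = -24*(-22) = 528)
√(o*(J - 27) + L(2, -141)) = √(528*(-109 - 27) + (½)*(2 - 141)/(-141)) = √(528*(-136) + (½)*(-1/141)*(-139)) = √(-71808 + 139/282) = √(-20249717/282) = I*√5710420194/282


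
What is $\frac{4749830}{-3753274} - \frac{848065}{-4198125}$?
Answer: $- \frac{1675735975394}{1575671341125} \approx -1.0635$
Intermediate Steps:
$\frac{4749830}{-3753274} - \frac{848065}{-4198125} = 4749830 \left(- \frac{1}{3753274}\right) - - \frac{169613}{839625} = - \frac{2374915}{1876637} + \frac{169613}{839625} = - \frac{1675735975394}{1575671341125}$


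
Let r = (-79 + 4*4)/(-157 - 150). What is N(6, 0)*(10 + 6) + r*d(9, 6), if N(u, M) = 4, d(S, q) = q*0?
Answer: 64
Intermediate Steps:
d(S, q) = 0
r = 63/307 (r = (-79 + 16)/(-307) = -63*(-1/307) = 63/307 ≈ 0.20521)
N(6, 0)*(10 + 6) + r*d(9, 6) = 4*(10 + 6) + (63/307)*0 = 4*16 + 0 = 64 + 0 = 64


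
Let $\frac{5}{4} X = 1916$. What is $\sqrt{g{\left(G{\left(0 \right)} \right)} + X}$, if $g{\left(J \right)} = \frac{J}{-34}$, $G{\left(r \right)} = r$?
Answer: $\frac{4 \sqrt{2395}}{5} \approx 39.151$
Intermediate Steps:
$g{\left(J \right)} = - \frac{J}{34}$ ($g{\left(J \right)} = J \left(- \frac{1}{34}\right) = - \frac{J}{34}$)
$X = \frac{7664}{5}$ ($X = \frac{4}{5} \cdot 1916 = \frac{7664}{5} \approx 1532.8$)
$\sqrt{g{\left(G{\left(0 \right)} \right)} + X} = \sqrt{\left(- \frac{1}{34}\right) 0 + \frac{7664}{5}} = \sqrt{0 + \frac{7664}{5}} = \sqrt{\frac{7664}{5}} = \frac{4 \sqrt{2395}}{5}$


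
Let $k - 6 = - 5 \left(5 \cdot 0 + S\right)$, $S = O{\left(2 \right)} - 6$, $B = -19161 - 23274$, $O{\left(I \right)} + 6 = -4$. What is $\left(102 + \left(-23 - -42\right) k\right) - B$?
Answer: $44171$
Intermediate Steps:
$O{\left(I \right)} = -10$ ($O{\left(I \right)} = -6 - 4 = -10$)
$B = -42435$ ($B = -19161 - 23274 = -42435$)
$S = -16$ ($S = -10 - 6 = -16$)
$k = 86$ ($k = 6 - 5 \left(5 \cdot 0 - 16\right) = 6 - 5 \left(0 - 16\right) = 6 - -80 = 6 + 80 = 86$)
$\left(102 + \left(-23 - -42\right) k\right) - B = \left(102 + \left(-23 - -42\right) 86\right) - -42435 = \left(102 + \left(-23 + 42\right) 86\right) + 42435 = \left(102 + 19 \cdot 86\right) + 42435 = \left(102 + 1634\right) + 42435 = 1736 + 42435 = 44171$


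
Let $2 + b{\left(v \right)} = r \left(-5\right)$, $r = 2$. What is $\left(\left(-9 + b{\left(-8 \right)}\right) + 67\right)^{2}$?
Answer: $2116$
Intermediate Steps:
$b{\left(v \right)} = -12$ ($b{\left(v \right)} = -2 + 2 \left(-5\right) = -2 - 10 = -12$)
$\left(\left(-9 + b{\left(-8 \right)}\right) + 67\right)^{2} = \left(\left(-9 - 12\right) + 67\right)^{2} = \left(-21 + 67\right)^{2} = 46^{2} = 2116$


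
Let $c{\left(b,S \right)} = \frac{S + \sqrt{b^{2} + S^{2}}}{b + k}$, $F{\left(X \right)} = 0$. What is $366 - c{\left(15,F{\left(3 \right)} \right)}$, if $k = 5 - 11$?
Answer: $\frac{1093}{3} \approx 364.33$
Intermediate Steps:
$k = -6$
$c{\left(b,S \right)} = \frac{S + \sqrt{S^{2} + b^{2}}}{-6 + b}$ ($c{\left(b,S \right)} = \frac{S + \sqrt{b^{2} + S^{2}}}{b - 6} = \frac{S + \sqrt{S^{2} + b^{2}}}{-6 + b}$)
$366 - c{\left(15,F{\left(3 \right)} \right)} = 366 - \frac{0 + \sqrt{0^{2} + 15^{2}}}{-6 + 15} = 366 - \frac{0 + \sqrt{0 + 225}}{9} = 366 - \frac{0 + \sqrt{225}}{9} = 366 - \frac{0 + 15}{9} = 366 - \frac{1}{9} \cdot 15 = 366 - \frac{5}{3} = \frac{1093}{3}$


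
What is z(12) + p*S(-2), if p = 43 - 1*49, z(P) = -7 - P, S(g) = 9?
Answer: -73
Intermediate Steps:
p = -6 (p = 43 - 49 = -6)
z(12) + p*S(-2) = (-7 - 1*12) - 6*9 = (-7 - 12) - 54 = -19 - 54 = -73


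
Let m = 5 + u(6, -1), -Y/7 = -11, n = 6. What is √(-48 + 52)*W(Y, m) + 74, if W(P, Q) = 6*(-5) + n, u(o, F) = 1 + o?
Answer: 26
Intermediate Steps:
Y = 77 (Y = -7*(-11) = 77)
m = 12 (m = 5 + (1 + 6) = 5 + 7 = 12)
W(P, Q) = -24 (W(P, Q) = 6*(-5) + 6 = -30 + 6 = -24)
√(-48 + 52)*W(Y, m) + 74 = √(-48 + 52)*(-24) + 74 = √4*(-24) + 74 = 2*(-24) + 74 = -48 + 74 = 26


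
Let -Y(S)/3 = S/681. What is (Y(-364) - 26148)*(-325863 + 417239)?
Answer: -542337759232/227 ≈ -2.3892e+9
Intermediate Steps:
Y(S) = -S/227 (Y(S) = -3*S/681 = -S/227)
(Y(-364) - 26148)*(-325863 + 417239) = (-1/227*(-364) - 26148)*(-325863 + 417239) = (364/227 - 26148)*91376 = -5935232/227*91376 = -542337759232/227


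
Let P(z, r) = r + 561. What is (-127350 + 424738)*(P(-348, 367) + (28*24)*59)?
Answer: 12066815488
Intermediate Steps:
P(z, r) = 561 + r
(-127350 + 424738)*(P(-348, 367) + (28*24)*59) = (-127350 + 424738)*((561 + 367) + (28*24)*59) = 297388*(928 + 672*59) = 297388*(928 + 39648) = 297388*40576 = 12066815488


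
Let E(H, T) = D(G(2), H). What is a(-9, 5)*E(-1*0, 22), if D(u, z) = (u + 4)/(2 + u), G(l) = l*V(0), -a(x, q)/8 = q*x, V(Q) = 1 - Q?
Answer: 540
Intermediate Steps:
a(x, q) = -8*q*x
G(l) = l (G(l) = l*(1 - 1*0) = l*(1 + 0) = l*1 = l)
D(u, z) = (4 + u)/(2 + u)
E(H, T) = 3/2 (E(H, T) = (4 + 2)/(2 + 2) = 6/4 = (¼)*6 = 3/2)
a(-9, 5)*E(-1*0, 22) = -8*5*(-9)*(3/2) = 360*(3/2) = 540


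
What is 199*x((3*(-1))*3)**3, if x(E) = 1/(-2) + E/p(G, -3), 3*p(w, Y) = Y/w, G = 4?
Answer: 71224289/8 ≈ 8.9030e+6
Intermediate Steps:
p(w, Y) = Y/(3*w) (p(w, Y) = (Y/w)/3 = Y/(3*w))
x(E) = -1/2 - 4*E (x(E) = 1/(-2) + E/(((1/3)*(-3)/4)) = 1*(-1/2) + E/(((1/3)*(-3)*(1/4))) = -1/2 + E/(-1/4) = -1/2 + E*(-4) = -1/2 - 4*E)
199*x((3*(-1))*3)**3 = 199*(-1/2 - 4*3*(-1)*3)**3 = 199*(-1/2 - (-12)*3)**3 = 199*(-1/2 - 4*(-9))**3 = 199*(-1/2 + 36)**3 = 199*(71/2)**3 = 199*(357911/8) = 71224289/8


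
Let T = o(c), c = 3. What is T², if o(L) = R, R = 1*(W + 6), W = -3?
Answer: 9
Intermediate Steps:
R = 3 (R = 1*(-3 + 6) = 1*3 = 3)
o(L) = 3
T = 3
T² = 3² = 9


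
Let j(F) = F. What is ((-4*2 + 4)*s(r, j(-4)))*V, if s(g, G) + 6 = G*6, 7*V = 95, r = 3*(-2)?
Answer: 11400/7 ≈ 1628.6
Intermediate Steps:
r = -6
V = 95/7 (V = (1/7)*95 = 95/7 ≈ 13.571)
s(g, G) = -6 + 6*G (s(g, G) = -6 + G*6 = -6 + 6*G)
((-4*2 + 4)*s(r, j(-4)))*V = ((-4*2 + 4)*(-6 + 6*(-4)))*(95/7) = ((-8 + 4)*(-6 - 24))*(95/7) = -4*(-30)*(95/7) = 120*(95/7) = 11400/7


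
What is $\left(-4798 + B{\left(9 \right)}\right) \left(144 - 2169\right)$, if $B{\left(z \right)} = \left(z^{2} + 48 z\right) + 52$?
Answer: $8571825$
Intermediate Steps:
$B{\left(z \right)} = 52 + z^{2} + 48 z$
$\left(-4798 + B{\left(9 \right)}\right) \left(144 - 2169\right) = \left(-4798 + \left(52 + 9^{2} + 48 \cdot 9\right)\right) \left(144 - 2169\right) = \left(-4798 + \left(52 + 81 + 432\right)\right) \left(-2025\right) = \left(-4798 + 565\right) \left(-2025\right) = \left(-4233\right) \left(-2025\right) = 8571825$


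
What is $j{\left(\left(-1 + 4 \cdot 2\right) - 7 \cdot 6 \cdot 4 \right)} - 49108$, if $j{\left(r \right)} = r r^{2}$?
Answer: $-4222389$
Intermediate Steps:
$j{\left(r \right)} = r^{3}$
$j{\left(\left(-1 + 4 \cdot 2\right) - 7 \cdot 6 \cdot 4 \right)} - 49108 = \left(\left(-1 + 4 \cdot 2\right) - 7 \cdot 6 \cdot 4\right)^{3} - 49108 = \left(\left(-1 + 8\right) - 168\right)^{3} - 49108 = \left(7 - 168\right)^{3} - 49108 = \left(-161\right)^{3} - 49108 = -4173281 - 49108 = -4222389$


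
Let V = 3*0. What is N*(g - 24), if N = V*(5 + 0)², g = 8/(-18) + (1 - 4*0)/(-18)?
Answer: 0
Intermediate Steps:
V = 0
g = -½ (g = 8*(-1/18) + (1 + 0)*(-1/18) = -4/9 + 1*(-1/18) = -4/9 - 1/18 = -½ ≈ -0.50000)
N = 0 (N = 0*(5 + 0)² = 0*5² = 0*25 = 0)
N*(g - 24) = 0*(-½ - 24) = 0*(-49/2) = 0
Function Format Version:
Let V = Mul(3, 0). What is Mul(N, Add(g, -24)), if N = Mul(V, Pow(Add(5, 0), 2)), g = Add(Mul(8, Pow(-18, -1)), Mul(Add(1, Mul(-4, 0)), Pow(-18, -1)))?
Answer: 0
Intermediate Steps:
V = 0
g = Rational(-1, 2) (g = Add(Mul(8, Rational(-1, 18)), Mul(Add(1, 0), Rational(-1, 18))) = Add(Rational(-4, 9), Mul(1, Rational(-1, 18))) = Add(Rational(-4, 9), Rational(-1, 18)) = Rational(-1, 2) ≈ -0.50000)
N = 0 (N = Mul(0, Pow(Add(5, 0), 2)) = Mul(0, Pow(5, 2)) = Mul(0, 25) = 0)
Mul(N, Add(g, -24)) = Mul(0, Add(Rational(-1, 2), -24)) = Mul(0, Rational(-49, 2)) = 0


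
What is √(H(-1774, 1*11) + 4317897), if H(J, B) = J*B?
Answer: √4298383 ≈ 2073.3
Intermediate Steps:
H(J, B) = B*J
√(H(-1774, 1*11) + 4317897) = √((1*11)*(-1774) + 4317897) = √(11*(-1774) + 4317897) = √(-19514 + 4317897) = √4298383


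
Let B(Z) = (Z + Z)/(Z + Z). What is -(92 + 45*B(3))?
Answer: -137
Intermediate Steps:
B(Z) = 1 (B(Z) = (2*Z)/((2*Z)) = (2*Z)*(1/(2*Z)) = 1)
-(92 + 45*B(3)) = -(92 + 45*1) = -(92 + 45) = -1*137 = -137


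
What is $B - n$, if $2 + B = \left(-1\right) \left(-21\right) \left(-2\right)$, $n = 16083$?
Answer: $-16127$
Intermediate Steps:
$B = -44$ ($B = -2 + \left(-1\right) \left(-21\right) \left(-2\right) = -2 + 21 \left(-2\right) = -2 - 42 = -44$)
$B - n = -44 - 16083 = -16127$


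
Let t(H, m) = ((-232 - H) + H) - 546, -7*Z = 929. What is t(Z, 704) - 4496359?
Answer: -4497137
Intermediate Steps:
Z = -929/7 (Z = -1/7*929 = -929/7 ≈ -132.71)
t(H, m) = -778 (t(H, m) = -232 - 546 = -778)
t(Z, 704) - 4496359 = -778 - 4496359 = -4497137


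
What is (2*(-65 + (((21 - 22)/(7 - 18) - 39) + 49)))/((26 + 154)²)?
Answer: -151/44550 ≈ -0.0033895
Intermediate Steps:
(2*(-65 + (((21 - 22)/(7 - 18) - 39) + 49)))/((26 + 154)²) = (2*(-65 + ((-1/(-11) - 39) + 49)))/(180²) = (2*(-65 + ((-1*(-1/11) - 39) + 49)))/32400 = (2*(-65 + ((1/11 - 39) + 49)))*(1/32400) = (2*(-65 + (-428/11 + 49)))*(1/32400) = (2*(-65 + 111/11))*(1/32400) = (2*(-604/11))*(1/32400) = -1208/11*1/32400 = -151/44550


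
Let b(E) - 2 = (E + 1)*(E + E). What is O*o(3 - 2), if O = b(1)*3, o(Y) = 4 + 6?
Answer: 180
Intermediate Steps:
b(E) = 2 + 2*E*(1 + E) (b(E) = 2 + (E + 1)*(E + E) = 2 + (1 + E)*(2*E) = 2 + 2*E*(1 + E))
o(Y) = 10
O = 18 (O = (2 + 2*1 + 2*1²)*3 = (2 + 2 + 2*1)*3 = (2 + 2 + 2)*3 = 6*3 = 18)
O*o(3 - 2) = 18*10 = 180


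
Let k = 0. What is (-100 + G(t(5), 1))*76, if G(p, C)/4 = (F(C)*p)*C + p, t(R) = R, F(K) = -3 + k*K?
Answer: -10640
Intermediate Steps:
F(K) = -3 (F(K) = -3 + 0*K = -3 + 0 = -3)
G(p, C) = 4*p - 12*C*p (G(p, C) = 4*((-3*p)*C + p) = 4*(-3*C*p + p) = 4*(p - 3*C*p) = 4*p - 12*C*p)
(-100 + G(t(5), 1))*76 = (-100 + 4*5*(1 - 3*1))*76 = (-100 + 4*5*(1 - 3))*76 = (-100 + 4*5*(-2))*76 = (-100 - 40)*76 = -140*76 = -10640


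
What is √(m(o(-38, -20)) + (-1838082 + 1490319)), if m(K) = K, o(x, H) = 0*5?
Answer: I*√347763 ≈ 589.71*I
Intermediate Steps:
o(x, H) = 0
√(m(o(-38, -20)) + (-1838082 + 1490319)) = √(0 + (-1838082 + 1490319)) = √(0 - 347763) = √(-347763) = I*√347763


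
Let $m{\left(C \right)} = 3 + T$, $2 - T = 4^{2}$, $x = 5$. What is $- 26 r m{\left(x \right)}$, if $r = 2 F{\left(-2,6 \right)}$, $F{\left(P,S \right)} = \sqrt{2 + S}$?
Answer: $1144 \sqrt{2} \approx 1617.9$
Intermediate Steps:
$T = -14$ ($T = 2 - 4^{2} = 2 - 16 = -14$)
$m{\left(C \right)} = -11$ ($m{\left(C \right)} = 3 - 14 = -11$)
$r = 4 \sqrt{2}$ ($r = 2 \sqrt{2 + 6} = 2 \sqrt{8} = 2 \cdot 2 \sqrt{2} = 4 \sqrt{2} \approx 5.6569$)
$- 26 r m{\left(x \right)} = - 26 \cdot 4 \sqrt{2} \left(-11\right) = - 104 \sqrt{2} \left(-11\right) = 1144 \sqrt{2}$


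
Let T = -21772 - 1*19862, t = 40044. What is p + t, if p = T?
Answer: -1590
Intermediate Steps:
T = -41634 (T = -21772 - 19862 = -41634)
p = -41634
p + t = -41634 + 40044 = -1590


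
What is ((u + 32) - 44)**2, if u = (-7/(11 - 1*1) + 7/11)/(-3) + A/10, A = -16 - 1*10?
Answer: 23145721/108900 ≈ 212.54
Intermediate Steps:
A = -26 (A = -16 - 10 = -26)
u = -851/330 (u = (-7/(11 - 1*1) + 7/11)/(-3) - 26/10 = (-7/(11 - 1) + 7*(1/11))*(-1/3) - 26*1/10 = (-7/10 + 7/11)*(-1/3) - 13/5 = -7/110*(-1/3) - 13/5 = 7/330 - 13/5 = -851/330 ≈ -2.5788)
((u + 32) - 44)**2 = ((-851/330 + 32) - 44)**2 = (9709/330 - 44)**2 = (-4811/330)**2 = 23145721/108900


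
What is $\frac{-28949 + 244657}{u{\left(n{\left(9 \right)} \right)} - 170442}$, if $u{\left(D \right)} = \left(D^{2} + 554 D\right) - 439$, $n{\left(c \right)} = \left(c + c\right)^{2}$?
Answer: $\frac{215708}{113591} \approx 1.899$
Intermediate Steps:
$n{\left(c \right)} = 4 c^{2}$ ($n{\left(c \right)} = \left(2 c\right)^{2} = 4 c^{2}$)
$u{\left(D \right)} = -439 + D^{2} + 554 D$
$\frac{-28949 + 244657}{u{\left(n{\left(9 \right)} \right)} - 170442} = \frac{-28949 + 244657}{\left(-439 + \left(4 \cdot 9^{2}\right)^{2} + 554 \cdot 4 \cdot 9^{2}\right) - 170442} = \frac{215708}{\left(-439 + \left(4 \cdot 81\right)^{2} + 554 \cdot 4 \cdot 81\right) - 170442} = \frac{215708}{\left(-439 + 324^{2} + 554 \cdot 324\right) - 170442} = \frac{215708}{\left(-439 + 104976 + 179496\right) - 170442} = \frac{215708}{284033 - 170442} = \frac{215708}{113591}$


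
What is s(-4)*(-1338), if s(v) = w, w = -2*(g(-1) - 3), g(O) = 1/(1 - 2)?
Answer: -10704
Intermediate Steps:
g(O) = -1 (g(O) = 1/(-1) = -1)
w = 8 (w = -2*(-1 - 3) = -2*(-4) = 8)
s(v) = 8
s(-4)*(-1338) = 8*(-1338) = -10704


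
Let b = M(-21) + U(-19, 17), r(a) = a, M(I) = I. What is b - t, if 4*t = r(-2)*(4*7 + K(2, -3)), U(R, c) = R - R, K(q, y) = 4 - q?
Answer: -6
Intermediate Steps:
U(R, c) = 0
b = -21 (b = -21 + 0 = -21)
t = -15 (t = (-2*(4*7 + (4 - 1*2)))/4 = (-2*(28 + (4 - 2)))/4 = (-2*(28 + 2))/4 = (-2*30)/4 = (1/4)*(-60) = -15)
b - t = -21 - 1*(-15) = -21 + 15 = -6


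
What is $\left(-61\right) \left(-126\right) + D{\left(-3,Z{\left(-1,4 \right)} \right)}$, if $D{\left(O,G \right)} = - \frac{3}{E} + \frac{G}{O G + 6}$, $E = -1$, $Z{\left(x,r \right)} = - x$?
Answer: $\frac{23068}{3} \approx 7689.3$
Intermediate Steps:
$D{\left(O,G \right)} = 3 + \frac{G}{6 + G O}$ ($D{\left(O,G \right)} = - \frac{3}{-1} + \frac{G}{O G + 6} = \left(-3\right) \left(-1\right) + \frac{G}{G O + 6} = 3 + \frac{G}{6 + G O}$)
$\left(-61\right) \left(-126\right) + D{\left(-3,Z{\left(-1,4 \right)} \right)} = \left(-61\right) \left(-126\right) + \frac{18 - -1 + 3 \left(\left(-1\right) \left(-1\right)\right) \left(-3\right)}{6 + \left(-1\right) \left(-1\right) \left(-3\right)} = 7686 + \frac{18 + 1 + 3 \cdot 1 \left(-3\right)}{6 + 1 \left(-3\right)} = 7686 + \frac{18 + 1 - 9}{6 - 3} = 7686 + \frac{1}{3} \cdot 10 = 7686 + \frac{10}{3} = \frac{23068}{3}$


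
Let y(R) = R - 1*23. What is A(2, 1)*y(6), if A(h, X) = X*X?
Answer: -17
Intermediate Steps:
A(h, X) = X²
y(R) = -23 + R (y(R) = R - 23 = -23 + R)
A(2, 1)*y(6) = 1²*(-23 + 6) = 1*(-17) = -17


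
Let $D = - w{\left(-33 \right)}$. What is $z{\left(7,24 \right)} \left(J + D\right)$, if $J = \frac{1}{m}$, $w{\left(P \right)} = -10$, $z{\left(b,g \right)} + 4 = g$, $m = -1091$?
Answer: $\frac{218180}{1091} \approx 199.98$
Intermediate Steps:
$z{\left(b,g \right)} = -4 + g$
$J = - \frac{1}{1091}$ ($J = \frac{1}{-1091} = - \frac{1}{1091} \approx -0.00091659$)
$D = 10$ ($D = \left(-1\right) \left(-10\right) = 10$)
$z{\left(7,24 \right)} \left(J + D\right) = \left(-4 + 24\right) \left(- \frac{1}{1091} + 10\right) = 20 \cdot \frac{10909}{1091} = \frac{218180}{1091}$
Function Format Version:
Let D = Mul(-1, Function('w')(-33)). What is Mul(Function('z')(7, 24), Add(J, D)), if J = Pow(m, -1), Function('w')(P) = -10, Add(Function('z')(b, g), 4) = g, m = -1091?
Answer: Rational(218180, 1091) ≈ 199.98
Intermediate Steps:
Function('z')(b, g) = Add(-4, g)
J = Rational(-1, 1091) (J = Pow(-1091, -1) = Rational(-1, 1091) ≈ -0.00091659)
D = 10 (D = Mul(-1, -10) = 10)
Mul(Function('z')(7, 24), Add(J, D)) = Mul(Add(-4, 24), Add(Rational(-1, 1091), 10)) = Mul(20, Rational(10909, 1091)) = Rational(218180, 1091)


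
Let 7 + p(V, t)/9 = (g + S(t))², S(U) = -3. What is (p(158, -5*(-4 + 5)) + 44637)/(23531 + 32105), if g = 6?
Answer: 44655/55636 ≈ 0.80263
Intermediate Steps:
p(V, t) = 18 (p(V, t) = -63 + 9*(6 - 3)² = -63 + 9*3² = -63 + 9*9 = -63 + 81 = 18)
(p(158, -5*(-4 + 5)) + 44637)/(23531 + 32105) = (18 + 44637)/(23531 + 32105) = 44655/55636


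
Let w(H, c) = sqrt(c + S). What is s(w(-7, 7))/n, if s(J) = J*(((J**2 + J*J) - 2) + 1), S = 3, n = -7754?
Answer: -19*sqrt(10)/7754 ≈ -0.0077487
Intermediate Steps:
w(H, c) = sqrt(3 + c) (w(H, c) = sqrt(c + 3) = sqrt(3 + c))
s(J) = J*(-1 + 2*J**2) (s(J) = J*(((J**2 + J**2) - 2) + 1) = J*((2*J**2 - 2) + 1) = J*((-2 + 2*J**2) + 1) = J*(-1 + 2*J**2))
s(w(-7, 7))/n = (-sqrt(3 + 7) + 2*(sqrt(3 + 7))**3)/(-7754) = (-sqrt(10) + 2*(sqrt(10))**3)*(-1/7754) = (-sqrt(10) + 2*(10*sqrt(10)))*(-1/7754) = (-sqrt(10) + 20*sqrt(10))*(-1/7754) = (19*sqrt(10))*(-1/7754) = -19*sqrt(10)/7754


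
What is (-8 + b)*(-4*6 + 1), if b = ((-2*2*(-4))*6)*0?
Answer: 184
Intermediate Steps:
b = 0 (b = (-4*(-4)*6)*0 = (16*6)*0 = 96*0 = 0)
(-8 + b)*(-4*6 + 1) = (-8 + 0)*(-4*6 + 1) = -8*(-24 + 1) = -8*(-23) = 184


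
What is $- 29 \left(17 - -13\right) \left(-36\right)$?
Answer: $31320$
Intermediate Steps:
$- 29 \left(17 - -13\right) \left(-36\right) = - 29 \left(17 + 13\right) \left(-36\right) = \left(-29\right) 30 \left(-36\right) = \left(-870\right) \left(-36\right) = 31320$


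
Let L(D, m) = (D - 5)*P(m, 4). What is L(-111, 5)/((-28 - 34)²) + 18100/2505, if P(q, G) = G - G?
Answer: 3620/501 ≈ 7.2255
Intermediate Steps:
P(q, G) = 0
L(D, m) = 0 (L(D, m) = (D - 5)*0 = (-5 + D)*0 = 0)
L(-111, 5)/((-28 - 34)²) + 18100/2505 = 0/((-28 - 34)²) + 18100/2505 = 0/((-62)²) + 18100*(1/2505) = 0/3844 + 3620/501 = 0*(1/3844) + 3620/501 = 0 + 3620/501 = 3620/501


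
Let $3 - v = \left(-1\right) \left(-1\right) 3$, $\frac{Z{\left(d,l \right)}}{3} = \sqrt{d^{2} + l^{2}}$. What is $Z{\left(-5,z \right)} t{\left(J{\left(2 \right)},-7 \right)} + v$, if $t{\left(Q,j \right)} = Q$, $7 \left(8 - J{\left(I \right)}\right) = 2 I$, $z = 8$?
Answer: $\frac{156 \sqrt{89}}{7} \approx 210.24$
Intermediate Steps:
$J{\left(I \right)} = 8 - \frac{2 I}{7}$
$Z{\left(d,l \right)} = 3 \sqrt{d^{2} + l^{2}}$
$v = 0$ ($v = 3 - \left(-1\right) \left(-1\right) 3 = 3 - 1 \cdot 3 = 3 - 3 = 0$)
$Z{\left(-5,z \right)} t{\left(J{\left(2 \right)},-7 \right)} + v = 3 \sqrt{\left(-5\right)^{2} + 8^{2}} \left(8 - \frac{4}{7}\right) + 0 = 3 \sqrt{25 + 64} \left(8 - \frac{4}{7}\right) + 0 = 3 \sqrt{89} \cdot \frac{52}{7} + 0 = \frac{156 \sqrt{89}}{7} + 0 = \frac{156 \sqrt{89}}{7}$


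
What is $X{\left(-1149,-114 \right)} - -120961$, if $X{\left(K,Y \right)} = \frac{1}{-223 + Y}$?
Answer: $\frac{40763856}{337} \approx 1.2096 \cdot 10^{5}$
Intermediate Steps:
$X{\left(-1149,-114 \right)} - -120961 = \frac{1}{-223 - 114} - -120961 = \frac{1}{-337} + 120961 = - \frac{1}{337} + 120961 = \frac{40763856}{337}$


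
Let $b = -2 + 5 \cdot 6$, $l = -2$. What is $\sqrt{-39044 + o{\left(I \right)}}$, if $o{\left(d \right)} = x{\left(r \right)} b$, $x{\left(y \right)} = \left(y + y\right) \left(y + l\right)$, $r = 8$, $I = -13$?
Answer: $2 i \sqrt{9089} \approx 190.67 i$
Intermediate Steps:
$x{\left(y \right)} = 2 y \left(-2 + y\right)$ ($x{\left(y \right)} = \left(y + y\right) \left(y - 2\right) = 2 y \left(-2 + y\right)$)
$b = 28$ ($b = -2 + 30 = 28$)
$o{\left(d \right)} = 2688$ ($o{\left(d \right)} = 2 \cdot 8 \left(-2 + 8\right) 28 = 2 \cdot 8 \cdot 6 \cdot 28 = 96 \cdot 28 = 2688$)
$\sqrt{-39044 + o{\left(I \right)}} = \sqrt{-39044 + 2688} = \sqrt{-36356} = 2 i \sqrt{9089}$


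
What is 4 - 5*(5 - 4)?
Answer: -1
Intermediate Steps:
4 - 5*(5 - 4) = 4 - 5*1 = 4 - 5 = -1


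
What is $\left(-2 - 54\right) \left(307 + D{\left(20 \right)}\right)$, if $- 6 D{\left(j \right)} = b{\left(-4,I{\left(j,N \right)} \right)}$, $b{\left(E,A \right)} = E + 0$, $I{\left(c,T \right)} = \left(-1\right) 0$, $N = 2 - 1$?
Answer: $- \frac{51688}{3} \approx -17229.0$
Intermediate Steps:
$N = 1$
$I{\left(c,T \right)} = 0$
$b{\left(E,A \right)} = E$
$D{\left(j \right)} = \frac{2}{3}$ ($D{\left(j \right)} = \left(- \frac{1}{6}\right) \left(-4\right) = \frac{2}{3}$)
$\left(-2 - 54\right) \left(307 + D{\left(20 \right)}\right) = \left(-2 - 54\right) \left(307 + \frac{2}{3}\right) = \left(-56\right) \frac{923}{3} = - \frac{51688}{3}$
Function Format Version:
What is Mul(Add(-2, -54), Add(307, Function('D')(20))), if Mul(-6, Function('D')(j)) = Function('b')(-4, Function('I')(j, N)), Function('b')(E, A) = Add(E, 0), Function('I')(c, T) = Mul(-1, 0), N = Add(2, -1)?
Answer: Rational(-51688, 3) ≈ -17229.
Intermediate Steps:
N = 1
Function('I')(c, T) = 0
Function('b')(E, A) = E
Function('D')(j) = Rational(2, 3) (Function('D')(j) = Mul(Rational(-1, 6), -4) = Rational(2, 3))
Mul(Add(-2, -54), Add(307, Function('D')(20))) = Mul(Add(-2, -54), Add(307, Rational(2, 3))) = Mul(-56, Rational(923, 3)) = Rational(-51688, 3)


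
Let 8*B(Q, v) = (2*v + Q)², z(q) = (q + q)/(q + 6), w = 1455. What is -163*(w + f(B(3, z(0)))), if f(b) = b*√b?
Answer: -237165 - 4401*√2/32 ≈ -2.3736e+5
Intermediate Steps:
z(q) = 2*q/(6 + q) (z(q) = (2*q)/(6 + q) = 2*q/(6 + q))
B(Q, v) = (Q + 2*v)²/8 (B(Q, v) = (2*v + Q)²/8 = (Q + 2*v)²/8)
f(b) = b^(3/2)
-163*(w + f(B(3, z(0)))) = -163*(1455 + ((3 + 2*(2*0/(6 + 0)))²/8)^(3/2)) = -163*(1455 + ((3 + 2*(2*0/6))²/8)^(3/2)) = -163*(1455 + ((3 + 2*(2*0*(⅙)))²/8)^(3/2)) = -163*(1455 + ((3 + 2*0)²/8)^(3/2)) = -163*(1455 + ((3 + 0)²/8)^(3/2)) = -163*(1455 + ((⅛)*3²)^(3/2)) = -163*(1455 + ((⅛)*9)^(3/2)) = -163*(1455 + (9/8)^(3/2)) = -163*(1455 + 27*√2/32) = -237165 - 4401*√2/32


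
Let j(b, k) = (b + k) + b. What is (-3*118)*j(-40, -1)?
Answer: 28674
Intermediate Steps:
j(b, k) = k + 2*b
(-3*118)*j(-40, -1) = (-3*118)*(-1 + 2*(-40)) = -354*(-1 - 80) = -354*(-81) = 28674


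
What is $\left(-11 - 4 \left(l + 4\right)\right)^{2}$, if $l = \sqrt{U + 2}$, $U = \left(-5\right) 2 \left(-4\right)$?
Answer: $1401 + 216 \sqrt{42} \approx 2800.8$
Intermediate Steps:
$U = 40$ ($U = \left(-10\right) \left(-4\right) = 40$)
$l = \sqrt{42}$ ($l = \sqrt{40 + 2} = \sqrt{42} \approx 6.4807$)
$\left(-11 - 4 \left(l + 4\right)\right)^{2} = \left(-11 - 4 \left(\sqrt{42} + 4\right)\right)^{2} = \left(-11 - 4 \left(4 + \sqrt{42}\right)\right)^{2} = \left(-11 - \left(16 + 4 \sqrt{42}\right)\right)^{2} = \left(-27 - 4 \sqrt{42}\right)^{2}$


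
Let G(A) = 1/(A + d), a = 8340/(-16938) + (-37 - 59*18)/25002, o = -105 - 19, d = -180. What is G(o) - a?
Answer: 1906236247/3576086064 ≈ 0.53305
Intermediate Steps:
o = -124
a = -12618419/23526882 (a = 8340*(-1/16938) + (-37 - 1062)*(1/25002) = -1390/2823 - 1099*1/25002 = -1390/2823 - 1099/25002 = -12618419/23526882 ≈ -0.53634)
G(A) = 1/(-180 + A) (G(A) = 1/(A - 180) = 1/(-180 + A))
G(o) - a = 1/(-180 - 124) - 1*(-12618419/23526882) = 1/(-304) + 12618419/23526882 = -1/304 + 12618419/23526882 = 1906236247/3576086064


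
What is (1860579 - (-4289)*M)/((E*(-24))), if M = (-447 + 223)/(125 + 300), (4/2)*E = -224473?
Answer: 789785339/1144812300 ≈ 0.68988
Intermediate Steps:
E = -224473/2 (E = (½)*(-224473) = -224473/2 ≈ -1.1224e+5)
M = -224/425 ≈ -0.52706
(1860579 - (-4289)*M)/((E*(-24))) = (1860579 - (-4289)*(-224)/425)/((-224473/2*(-24))) = (1860579 - 1*960736/425)/2693676 = (1860579 - 960736/425)*(1/2693676) = (789785339/425)*(1/2693676) = 789785339/1144812300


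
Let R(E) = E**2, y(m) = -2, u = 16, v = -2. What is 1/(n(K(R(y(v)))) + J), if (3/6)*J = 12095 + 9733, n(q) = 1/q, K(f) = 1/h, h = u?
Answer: 1/43672 ≈ 2.2898e-5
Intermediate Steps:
h = 16
K(f) = 1/16
J = 43656 (J = 2*(12095 + 9733) = 2*21828 = 43656)
1/(n(K(R(y(v)))) + J) = 1/(1/(1/16) + 43656) = 1/(16 + 43656) = 1/43672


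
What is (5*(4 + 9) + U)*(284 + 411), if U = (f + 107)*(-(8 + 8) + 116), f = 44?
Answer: 10539675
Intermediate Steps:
U = 15100 (U = (44 + 107)*(-(8 + 8) + 116) = 151*(-1*16 + 116) = 151*(-16 + 116) = 151*100 = 15100)
(5*(4 + 9) + U)*(284 + 411) = (5*(4 + 9) + 15100)*(284 + 411) = (5*13 + 15100)*695 = (65 + 15100)*695 = 15165*695 = 10539675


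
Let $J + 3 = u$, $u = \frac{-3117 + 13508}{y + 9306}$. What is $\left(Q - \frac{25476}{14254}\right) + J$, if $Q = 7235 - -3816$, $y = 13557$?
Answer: $\frac{1799994779611}{162944601} \approx 11047.0$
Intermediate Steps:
$Q = 11051$ ($Q = 7235 + 3816 = 11051$)
$u = \frac{10391}{22863}$ ($u = \frac{-3117 + 13508}{13557 + 9306} = \frac{10391}{22863} \approx 0.45449$)
$J = - \frac{58198}{22863}$ ($J = -3 + \frac{10391}{22863} = - \frac{58198}{22863} \approx -2.5455$)
$\left(Q - \frac{25476}{14254}\right) + J = \left(11051 - \frac{25476}{14254}\right) - \frac{58198}{22863} = \left(11051 - \frac{12738}{7127}\right) - \frac{58198}{22863} = \frac{78747739}{7127} - \frac{58198}{22863} = \frac{1799994779611}{162944601}$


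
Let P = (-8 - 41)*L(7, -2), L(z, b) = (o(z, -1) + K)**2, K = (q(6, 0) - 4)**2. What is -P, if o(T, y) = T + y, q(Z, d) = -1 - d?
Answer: 47089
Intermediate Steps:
K = 25 (K = ((-1 - 1*0) - 4)**2 = ((-1 + 0) - 4)**2 = (-1 - 4)**2 = (-5)**2 = 25)
L(z, b) = (24 + z)**2 (L(z, b) = ((z - 1) + 25)**2 = ((-1 + z) + 25)**2 = (24 + z)**2)
P = -47089 (P = (-8 - 41)*(24 + 7)**2 = -49*31**2 = -49*961 = -47089)
-P = -1*(-47089) = 47089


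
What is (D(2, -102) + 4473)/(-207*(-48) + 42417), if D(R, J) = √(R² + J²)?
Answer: 71/831 + 2*√2602/52353 ≈ 0.087388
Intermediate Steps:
D(R, J) = √(J² + R²)
(D(2, -102) + 4473)/(-207*(-48) + 42417) = (√((-102)² + 2²) + 4473)/(-207*(-48) + 42417) = (√(10404 + 4) + 4473)/(9936 + 42417) = (√10408 + 4473)/52353 = (2*√2602 + 4473)*(1/52353) = (4473 + 2*√2602)*(1/52353) = 71/831 + 2*√2602/52353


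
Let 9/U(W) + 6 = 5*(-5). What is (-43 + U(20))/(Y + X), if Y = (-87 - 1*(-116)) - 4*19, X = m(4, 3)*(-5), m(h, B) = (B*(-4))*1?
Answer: -1342/403 ≈ -3.3300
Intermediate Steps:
U(W) = -9/31 (U(W) = 9/(-6 + 5*(-5)) = 9/(-6 - 25) = 9/(-31) = 9*(-1/31) = -9/31)
m(h, B) = -4*B (m(h, B) = -4*B*1 = -4*B)
X = 60 (X = -4*3*(-5) = -12*(-5) = 60)
Y = -47 (Y = (-87 + 116) - 1*76 = 29 - 76 = -47)
(-43 + U(20))/(Y + X) = (-43 - 9/31)/(-47 + 60) = -1342/31/13 = -1342/31*1/13 = -1342/403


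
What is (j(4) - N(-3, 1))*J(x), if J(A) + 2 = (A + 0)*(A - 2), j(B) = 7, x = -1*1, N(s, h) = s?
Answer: 10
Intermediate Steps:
x = -1
J(A) = -2 + A*(-2 + A) (J(A) = -2 + (A + 0)*(A - 2) = -2 + A*(-2 + A))
(j(4) - N(-3, 1))*J(x) = (7 - 1*(-3))*(-2 + (-1)² - 2*(-1)) = (7 + 3)*(-2 + 1 + 2) = 10*1 = 10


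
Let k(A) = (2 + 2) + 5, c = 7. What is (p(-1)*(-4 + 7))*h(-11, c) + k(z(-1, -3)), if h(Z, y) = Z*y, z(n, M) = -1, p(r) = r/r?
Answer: -222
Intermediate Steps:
p(r) = 1
k(A) = 9 (k(A) = 4 + 5 = 9)
(p(-1)*(-4 + 7))*h(-11, c) + k(z(-1, -3)) = (1*(-4 + 7))*(-11*7) + 9 = (1*3)*(-77) + 9 = 3*(-77) + 9 = -231 + 9 = -222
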